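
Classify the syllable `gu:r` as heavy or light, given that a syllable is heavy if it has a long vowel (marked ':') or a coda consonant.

`gu:r`: long vowel, closed (coda /r/). Long vowel and closed → heavy.

heavy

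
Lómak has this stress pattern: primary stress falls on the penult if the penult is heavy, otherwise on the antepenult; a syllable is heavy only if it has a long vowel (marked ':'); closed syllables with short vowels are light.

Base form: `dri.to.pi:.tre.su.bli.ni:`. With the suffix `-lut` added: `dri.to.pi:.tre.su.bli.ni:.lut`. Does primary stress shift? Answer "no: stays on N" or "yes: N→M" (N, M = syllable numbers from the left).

Base `dri.to.pi:.tre.su.bli.ni:` (7 syllables):
  Weights: 5 su L, 6 bli L, 7 ni: H.
  The penult (syllable 6, bli) is light, so stress falls on the antepenult (syllable 5, su).
  → primary stress on syllable 5.
Suffixed `dri.to.pi:.tre.su.bli.ni:.lut` (8 syllables):
  Weights: 6 bli L, 7 ni: H, 8 lut L.
  The penult (syllable 7, ni:) is heavy, so it takes stress.
  → primary stress on syllable 7.

yes: 5→7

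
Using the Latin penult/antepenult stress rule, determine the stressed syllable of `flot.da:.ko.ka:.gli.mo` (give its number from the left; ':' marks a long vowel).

Classical Latin: stress the penult if heavy (long vowel or closed), else the antepenult.
Weights: 4 ka: H, 5 gli L, 6 mo L.
The penult (syllable 5, gli) is light, so stress falls on the antepenult (syllable 4, ka:).
Stress on syllable 4: flot.da:.ko.ˈka:.gli.mo.

4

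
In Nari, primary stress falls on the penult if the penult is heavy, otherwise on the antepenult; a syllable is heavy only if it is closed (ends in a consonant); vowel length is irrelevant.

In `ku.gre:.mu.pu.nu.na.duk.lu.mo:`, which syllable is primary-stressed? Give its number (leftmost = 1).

Weights: 7 duk H, 8 lu L, 9 mo: L.
The penult (syllable 8, lu) is light, so stress falls on the antepenult (syllable 7, duk).
Primary stress: syllable 7 → ku.gre:.mu.pu.nu.na.ˈduk.lu.mo:.

7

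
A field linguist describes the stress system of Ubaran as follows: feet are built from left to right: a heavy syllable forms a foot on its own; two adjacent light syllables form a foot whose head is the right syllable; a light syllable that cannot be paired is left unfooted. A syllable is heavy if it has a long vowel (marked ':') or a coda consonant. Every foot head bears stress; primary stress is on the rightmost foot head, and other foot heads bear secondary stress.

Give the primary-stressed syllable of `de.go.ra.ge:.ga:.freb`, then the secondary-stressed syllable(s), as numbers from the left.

Weights: 1 de L, 2 go L, 3 ra L, 4 ge: H, 5 ga: H, 6 freb H.
Parse left to right (heavy = foot alone; LL = one foot; stranded L unfooted): (de.ˈgo) ra (ˈge:) (ˈga:) (ˈfreb).
Foot heads: 2, 4, 5, 6.
Primary stress on the rightmost head = syllable 6.
Secondary stress on 2, 4, 5: de.ˌgo.ra.ˌge:.ˌga:.ˈfreb.

primary 6, secondary 2, 4, 5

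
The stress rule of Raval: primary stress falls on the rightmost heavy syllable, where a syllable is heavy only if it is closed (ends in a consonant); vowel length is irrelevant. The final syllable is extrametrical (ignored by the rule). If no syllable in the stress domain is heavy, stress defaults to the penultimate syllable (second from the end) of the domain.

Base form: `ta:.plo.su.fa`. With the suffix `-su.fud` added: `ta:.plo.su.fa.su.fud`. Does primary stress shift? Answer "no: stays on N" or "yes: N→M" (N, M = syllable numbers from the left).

yes: 2→4

Base `ta:.plo.su.fa` (4 syllables):
  The final syllable (4, fa) is extrametrical; the stress domain is syllables 1–3.
  Weights: 1 ta: L, 2 plo L, 3 su L.
  No heavy syllable in the domain; default to the penultimate syllable (second from the end) of the domain = syllable 2.
  → primary stress on syllable 2.
Suffixed `ta:.plo.su.fa.su.fud` (6 syllables):
  The final syllable (6, fud) is extrametrical; the stress domain is syllables 1–5.
  Weights: 1 ta: L, 2 plo L, 3 su L, 4 fa L, 5 su L.
  No heavy syllable in the domain; default to the penultimate syllable (second from the end) of the domain = syllable 4.
  → primary stress on syllable 4.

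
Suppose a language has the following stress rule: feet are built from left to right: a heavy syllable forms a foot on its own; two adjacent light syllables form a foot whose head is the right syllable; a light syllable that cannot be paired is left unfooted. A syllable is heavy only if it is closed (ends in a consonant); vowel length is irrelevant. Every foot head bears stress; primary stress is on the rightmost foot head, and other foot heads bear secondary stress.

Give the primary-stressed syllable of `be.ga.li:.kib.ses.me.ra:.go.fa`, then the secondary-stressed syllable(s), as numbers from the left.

Weights: 1 be L, 2 ga L, 3 li: L, 4 kib H, 5 ses H, 6 me L, 7 ra: L, 8 go L, 9 fa L.
Parse left to right (heavy = foot alone; LL = one foot; stranded L unfooted): (be.ˈga) li: (ˈkib) (ˈses) (me.ˈra:) (go.ˈfa).
Foot heads: 2, 4, 5, 7, 9.
Primary stress on the rightmost head = syllable 9.
Secondary stress on 2, 4, 5, 7: be.ˌga.li:.ˌkib.ˌses.me.ˌra:.go.ˈfa.

primary 9, secondary 2, 4, 5, 7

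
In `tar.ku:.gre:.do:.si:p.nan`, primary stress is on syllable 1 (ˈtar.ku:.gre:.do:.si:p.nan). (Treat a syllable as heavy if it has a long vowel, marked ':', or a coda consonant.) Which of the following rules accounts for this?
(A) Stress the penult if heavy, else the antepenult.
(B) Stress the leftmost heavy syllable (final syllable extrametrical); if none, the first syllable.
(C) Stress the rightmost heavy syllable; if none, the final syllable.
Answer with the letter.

Rule A → syllable 5 (observed: 1).
Rule B → syllable 1 ✓.
Rule C → syllable 6 (observed: 1).

B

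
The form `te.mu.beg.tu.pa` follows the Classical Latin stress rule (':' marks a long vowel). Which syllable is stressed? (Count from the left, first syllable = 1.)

3

Classical Latin: stress the penult if heavy (long vowel or closed), else the antepenult.
Weights: 3 beg H, 4 tu L, 5 pa L.
The penult (syllable 4, tu) is light, so stress falls on the antepenult (syllable 3, beg).
Stress on syllable 3: te.mu.ˈbeg.tu.pa.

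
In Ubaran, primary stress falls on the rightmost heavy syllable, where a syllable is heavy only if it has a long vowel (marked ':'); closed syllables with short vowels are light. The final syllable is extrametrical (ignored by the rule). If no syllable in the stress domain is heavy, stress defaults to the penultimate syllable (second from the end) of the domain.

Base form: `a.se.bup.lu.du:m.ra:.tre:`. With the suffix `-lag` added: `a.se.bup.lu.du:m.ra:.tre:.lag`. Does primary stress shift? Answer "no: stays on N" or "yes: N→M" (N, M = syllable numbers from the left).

yes: 6→7

Base `a.se.bup.lu.du:m.ra:.tre:` (7 syllables):
  The final syllable (7, tre:) is extrametrical; the stress domain is syllables 1–6.
  Weights: 1 a L, 2 se L, 3 bup L, 4 lu L, 5 du:m H, 6 ra: H.
  Heavy syllables in the domain: 5, 6. The rightmost is syllable 6 (ra:).
  → primary stress on syllable 6.
Suffixed `a.se.bup.lu.du:m.ra:.tre:.lag` (8 syllables):
  The final syllable (8, lag) is extrametrical; the stress domain is syllables 1–7.
  Weights: 1 a L, 2 se L, 3 bup L, 4 lu L, 5 du:m H, 6 ra: H, 7 tre: H.
  Heavy syllables in the domain: 5, 6, 7. The rightmost is syllable 7 (tre:).
  → primary stress on syllable 7.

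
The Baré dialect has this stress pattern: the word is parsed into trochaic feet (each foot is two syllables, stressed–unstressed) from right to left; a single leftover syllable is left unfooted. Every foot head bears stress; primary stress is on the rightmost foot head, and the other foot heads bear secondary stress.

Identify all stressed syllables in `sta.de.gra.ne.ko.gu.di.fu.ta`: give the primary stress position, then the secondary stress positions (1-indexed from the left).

Parse right to left into trochaic (ˈσσ) feet: sta (ˈde.gra) (ˈne.ko) (ˈgu.di) (ˈfu.ta). Syllable 1 is left unfooted.
Foot heads (stressed positions): 2, 4, 6, 8.
End Rule Rightmost: primary stress on the rightmost head = syllable 8.
Secondary stress on 2, 4, 6: sta.ˌde.gra.ˌne.ko.ˌgu.di.ˈfu.ta.

primary 8, secondary 2, 4, 6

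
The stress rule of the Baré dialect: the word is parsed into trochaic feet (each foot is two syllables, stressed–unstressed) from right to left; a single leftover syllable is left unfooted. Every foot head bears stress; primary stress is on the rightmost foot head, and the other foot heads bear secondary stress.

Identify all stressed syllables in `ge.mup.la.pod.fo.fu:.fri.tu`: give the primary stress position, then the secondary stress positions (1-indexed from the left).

Parse right to left into trochaic (ˈσσ) feet: (ˈge.mup) (ˈla.pod) (ˈfo.fu:) (ˈfri.tu).
Foot heads (stressed positions): 1, 3, 5, 7.
End Rule Rightmost: primary stress on the rightmost head = syllable 7.
Secondary stress on 1, 3, 5: ˌge.mup.ˌla.pod.ˌfo.fu:.ˈfri.tu.

primary 7, secondary 1, 3, 5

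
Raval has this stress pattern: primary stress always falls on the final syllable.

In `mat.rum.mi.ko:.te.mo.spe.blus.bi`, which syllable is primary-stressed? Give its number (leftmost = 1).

The word has 9 syllables; the final syllable is syllable 9 (bi).
Primary stress: syllable 9 → mat.rum.mi.ko:.te.mo.spe.blus.ˈbi.

9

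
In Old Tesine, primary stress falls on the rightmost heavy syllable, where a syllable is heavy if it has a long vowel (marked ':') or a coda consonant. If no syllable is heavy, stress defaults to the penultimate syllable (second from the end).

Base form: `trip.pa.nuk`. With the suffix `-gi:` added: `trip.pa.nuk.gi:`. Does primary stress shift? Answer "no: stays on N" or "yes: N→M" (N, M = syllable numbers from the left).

Base `trip.pa.nuk` (3 syllables):
  Weights: 1 trip H, 2 pa L, 3 nuk H.
  Heavy syllables in the domain: 1, 3. The rightmost is syllable 3 (nuk).
  → primary stress on syllable 3.
Suffixed `trip.pa.nuk.gi:` (4 syllables):
  Weights: 1 trip H, 2 pa L, 3 nuk H, 4 gi: H.
  Heavy syllables in the domain: 1, 3, 4. The rightmost is syllable 4 (gi:).
  → primary stress on syllable 4.

yes: 3→4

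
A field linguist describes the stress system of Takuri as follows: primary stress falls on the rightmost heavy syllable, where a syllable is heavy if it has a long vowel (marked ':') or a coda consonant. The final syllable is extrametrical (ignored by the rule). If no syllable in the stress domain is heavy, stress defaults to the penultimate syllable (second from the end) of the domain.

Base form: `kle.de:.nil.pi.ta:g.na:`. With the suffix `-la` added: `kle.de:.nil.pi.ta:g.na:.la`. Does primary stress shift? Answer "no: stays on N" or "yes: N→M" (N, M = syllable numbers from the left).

yes: 5→6

Base `kle.de:.nil.pi.ta:g.na:` (6 syllables):
  The final syllable (6, na:) is extrametrical; the stress domain is syllables 1–5.
  Weights: 1 kle L, 2 de: H, 3 nil H, 4 pi L, 5 ta:g H.
  Heavy syllables in the domain: 2, 3, 5. The rightmost is syllable 5 (ta:g).
  → primary stress on syllable 5.
Suffixed `kle.de:.nil.pi.ta:g.na:.la` (7 syllables):
  The final syllable (7, la) is extrametrical; the stress domain is syllables 1–6.
  Weights: 1 kle L, 2 de: H, 3 nil H, 4 pi L, 5 ta:g H, 6 na: H.
  Heavy syllables in the domain: 2, 3, 5, 6. The rightmost is syllable 6 (na:).
  → primary stress on syllable 6.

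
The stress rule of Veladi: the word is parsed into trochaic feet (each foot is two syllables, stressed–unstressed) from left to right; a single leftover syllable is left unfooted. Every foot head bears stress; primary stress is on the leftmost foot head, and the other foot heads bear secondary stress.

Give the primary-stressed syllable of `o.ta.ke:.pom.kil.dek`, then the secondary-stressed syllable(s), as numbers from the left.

primary 1, secondary 3, 5

Parse left to right into trochaic (ˈσσ) feet: (ˈo.ta) (ˈke:.pom) (ˈkil.dek).
Foot heads (stressed positions): 1, 3, 5.
End Rule Leftmost: primary stress on the leftmost head = syllable 1.
Secondary stress on 3, 5: ˈo.ta.ˌke:.pom.ˌkil.dek.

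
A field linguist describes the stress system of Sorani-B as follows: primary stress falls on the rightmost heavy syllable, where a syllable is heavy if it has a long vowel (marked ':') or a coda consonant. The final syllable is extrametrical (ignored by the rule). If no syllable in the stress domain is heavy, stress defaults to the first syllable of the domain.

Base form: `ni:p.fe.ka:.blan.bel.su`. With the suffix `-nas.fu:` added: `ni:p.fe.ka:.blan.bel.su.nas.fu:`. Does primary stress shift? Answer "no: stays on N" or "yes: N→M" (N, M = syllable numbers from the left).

Base `ni:p.fe.ka:.blan.bel.su` (6 syllables):
  The final syllable (6, su) is extrametrical; the stress domain is syllables 1–5.
  Weights: 1 ni:p H, 2 fe L, 3 ka: H, 4 blan H, 5 bel H.
  Heavy syllables in the domain: 1, 3, 4, 5. The rightmost is syllable 5 (bel).
  → primary stress on syllable 5.
Suffixed `ni:p.fe.ka:.blan.bel.su.nas.fu:` (8 syllables):
  The final syllable (8, fu:) is extrametrical; the stress domain is syllables 1–7.
  Weights: 1 ni:p H, 2 fe L, 3 ka: H, 4 blan H, 5 bel H, 6 su L, 7 nas H.
  Heavy syllables in the domain: 1, 3, 4, 5, 7. The rightmost is syllable 7 (nas).
  → primary stress on syllable 7.

yes: 5→7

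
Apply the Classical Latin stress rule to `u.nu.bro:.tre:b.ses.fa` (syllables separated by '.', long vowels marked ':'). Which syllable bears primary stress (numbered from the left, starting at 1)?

5

Classical Latin: stress the penult if heavy (long vowel or closed), else the antepenult.
Weights: 4 tre:b H, 5 ses H, 6 fa L.
The penult (syllable 5, ses) is heavy, so it takes stress.
Stress on syllable 5: u.nu.bro:.tre:b.ˈses.fa.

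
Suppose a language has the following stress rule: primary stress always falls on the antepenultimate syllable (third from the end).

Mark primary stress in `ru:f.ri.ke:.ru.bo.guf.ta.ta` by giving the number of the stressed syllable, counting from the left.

The word has 8 syllables; the antepenultimate syllable (third from the end) is syllable 6 (guf).
Primary stress: syllable 6 → ru:f.ri.ke:.ru.bo.ˈguf.ta.ta.

6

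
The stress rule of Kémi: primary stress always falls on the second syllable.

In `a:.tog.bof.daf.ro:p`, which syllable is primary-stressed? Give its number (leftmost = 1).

The word has 5 syllables; the second syllable is syllable 2 (tog).
Primary stress: syllable 2 → a:.ˈtog.bof.daf.ro:p.

2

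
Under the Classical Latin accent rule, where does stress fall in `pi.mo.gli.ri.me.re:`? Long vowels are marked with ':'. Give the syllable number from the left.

4

Classical Latin: stress the penult if heavy (long vowel or closed), else the antepenult.
Weights: 4 ri L, 5 me L, 6 re: H.
The penult (syllable 5, me) is light, so stress falls on the antepenult (syllable 4, ri).
Stress on syllable 4: pi.mo.gli.ˈri.me.re:.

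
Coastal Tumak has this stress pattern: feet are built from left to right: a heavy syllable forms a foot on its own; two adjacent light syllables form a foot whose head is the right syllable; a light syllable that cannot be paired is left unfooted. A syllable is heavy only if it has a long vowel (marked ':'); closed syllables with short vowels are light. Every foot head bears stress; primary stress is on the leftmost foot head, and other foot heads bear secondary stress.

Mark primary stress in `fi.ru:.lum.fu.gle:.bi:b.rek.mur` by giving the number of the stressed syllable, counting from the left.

Weights: 1 fi L, 2 ru: H, 3 lum L, 4 fu L, 5 gle: H, 6 bi:b H, 7 rek L, 8 mur L.
Parse left to right (heavy = foot alone; LL = one foot; stranded L unfooted): fi (ˈru:) (lum.ˈfu) (ˈgle:) (ˈbi:b) (rek.ˈmur).
Foot heads: 2, 4, 5, 6, 8.
Primary stress on the leftmost head = syllable 2.
Primary stress: syllable 2 → fi.ˈru:.lum.fu.gle:.bi:b.rek.mur.

2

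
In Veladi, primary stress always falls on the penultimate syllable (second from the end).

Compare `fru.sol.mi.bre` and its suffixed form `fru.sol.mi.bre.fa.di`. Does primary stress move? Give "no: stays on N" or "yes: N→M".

Base `fru.sol.mi.bre` (4 syllables):
  The word has 4 syllables; the penultimate syllable (second from the end) is syllable 3 (mi).
  → primary stress on syllable 3.
Suffixed `fru.sol.mi.bre.fa.di` (6 syllables):
  The word has 6 syllables; the penultimate syllable (second from the end) is syllable 5 (fa).
  → primary stress on syllable 5.

yes: 3→5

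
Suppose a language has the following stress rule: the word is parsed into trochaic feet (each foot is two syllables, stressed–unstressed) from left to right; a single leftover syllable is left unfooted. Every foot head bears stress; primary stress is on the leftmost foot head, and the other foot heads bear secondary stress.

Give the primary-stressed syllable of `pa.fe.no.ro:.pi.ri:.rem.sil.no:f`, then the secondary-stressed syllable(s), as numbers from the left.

Parse left to right into trochaic (ˈσσ) feet: (ˈpa.fe) (ˈno.ro:) (ˈpi.ri:) (ˈrem.sil) no:f. Syllable 9 is left unfooted.
Foot heads (stressed positions): 1, 3, 5, 7.
End Rule Leftmost: primary stress on the leftmost head = syllable 1.
Secondary stress on 3, 5, 7: ˈpa.fe.ˌno.ro:.ˌpi.ri:.ˌrem.sil.no:f.

primary 1, secondary 3, 5, 7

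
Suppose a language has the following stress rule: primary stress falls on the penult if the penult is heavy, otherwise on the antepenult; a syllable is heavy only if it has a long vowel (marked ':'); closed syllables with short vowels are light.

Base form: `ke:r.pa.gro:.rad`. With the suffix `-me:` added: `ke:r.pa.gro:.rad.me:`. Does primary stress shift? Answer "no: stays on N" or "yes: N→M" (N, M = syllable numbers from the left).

no: stays on 3

Base `ke:r.pa.gro:.rad` (4 syllables):
  Weights: 2 pa L, 3 gro: H, 4 rad L.
  The penult (syllable 3, gro:) is heavy, so it takes stress.
  → primary stress on syllable 3.
Suffixed `ke:r.pa.gro:.rad.me:` (5 syllables):
  Weights: 3 gro: H, 4 rad L, 5 me: H.
  The penult (syllable 4, rad) is light, so stress falls on the antepenult (syllable 3, gro:).
  → primary stress on syllable 3.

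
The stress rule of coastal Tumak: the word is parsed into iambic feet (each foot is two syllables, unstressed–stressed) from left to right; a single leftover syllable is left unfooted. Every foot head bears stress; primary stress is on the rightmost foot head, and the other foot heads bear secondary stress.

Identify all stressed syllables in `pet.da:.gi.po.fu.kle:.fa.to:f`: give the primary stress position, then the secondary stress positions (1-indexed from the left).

primary 8, secondary 2, 4, 6

Parse left to right into iambic (σˈσ) feet: (pet.ˈda:) (gi.ˈpo) (fu.ˈkle:) (fa.ˈto:f).
Foot heads (stressed positions): 2, 4, 6, 8.
End Rule Rightmost: primary stress on the rightmost head = syllable 8.
Secondary stress on 2, 4, 6: pet.ˌda:.gi.ˌpo.fu.ˌkle:.fa.ˈto:f.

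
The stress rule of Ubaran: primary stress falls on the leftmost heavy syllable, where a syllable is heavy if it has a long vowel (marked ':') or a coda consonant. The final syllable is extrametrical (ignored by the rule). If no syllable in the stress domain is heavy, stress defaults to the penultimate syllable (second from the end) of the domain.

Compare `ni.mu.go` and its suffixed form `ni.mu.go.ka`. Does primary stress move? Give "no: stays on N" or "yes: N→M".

yes: 1→2

Base `ni.mu.go` (3 syllables):
  The final syllable (3, go) is extrametrical; the stress domain is syllables 1–2.
  Weights: 1 ni L, 2 mu L.
  No heavy syllable in the domain; default to the penultimate syllable (second from the end) of the domain = syllable 1.
  → primary stress on syllable 1.
Suffixed `ni.mu.go.ka` (4 syllables):
  The final syllable (4, ka) is extrametrical; the stress domain is syllables 1–3.
  Weights: 1 ni L, 2 mu L, 3 go L.
  No heavy syllable in the domain; default to the penultimate syllable (second from the end) of the domain = syllable 2.
  → primary stress on syllable 2.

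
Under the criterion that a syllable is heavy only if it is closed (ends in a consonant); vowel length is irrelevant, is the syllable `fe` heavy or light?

`fe`: short vowel, open (no coda). Open (no coda) → light.

light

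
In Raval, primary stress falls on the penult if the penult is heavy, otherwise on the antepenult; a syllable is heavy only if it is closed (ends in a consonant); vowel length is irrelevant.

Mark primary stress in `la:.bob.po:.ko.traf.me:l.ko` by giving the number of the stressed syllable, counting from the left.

Weights: 5 traf H, 6 me:l H, 7 ko L.
The penult (syllable 6, me:l) is heavy, so it takes stress.
Primary stress: syllable 6 → la:.bob.po:.ko.traf.ˈme:l.ko.

6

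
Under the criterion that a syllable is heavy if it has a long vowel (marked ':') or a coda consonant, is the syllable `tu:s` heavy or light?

heavy

`tu:s`: long vowel, closed (coda /s/). Long vowel and closed → heavy.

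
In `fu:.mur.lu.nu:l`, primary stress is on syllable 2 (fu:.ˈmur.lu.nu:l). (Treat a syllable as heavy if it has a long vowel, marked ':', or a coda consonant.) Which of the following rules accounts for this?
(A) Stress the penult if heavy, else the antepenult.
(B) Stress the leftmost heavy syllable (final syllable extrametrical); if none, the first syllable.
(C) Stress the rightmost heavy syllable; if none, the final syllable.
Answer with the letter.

A

Rule A → syllable 2 ✓.
Rule B → syllable 1 (observed: 2).
Rule C → syllable 4 (observed: 2).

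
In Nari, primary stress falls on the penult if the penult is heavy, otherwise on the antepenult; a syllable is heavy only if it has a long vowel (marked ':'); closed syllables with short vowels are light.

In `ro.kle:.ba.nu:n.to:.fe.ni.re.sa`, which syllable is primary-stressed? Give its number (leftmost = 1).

7

Weights: 7 ni L, 8 re L, 9 sa L.
The penult (syllable 8, re) is light, so stress falls on the antepenult (syllable 7, ni).
Primary stress: syllable 7 → ro.kle:.ba.nu:n.to:.fe.ˈni.re.sa.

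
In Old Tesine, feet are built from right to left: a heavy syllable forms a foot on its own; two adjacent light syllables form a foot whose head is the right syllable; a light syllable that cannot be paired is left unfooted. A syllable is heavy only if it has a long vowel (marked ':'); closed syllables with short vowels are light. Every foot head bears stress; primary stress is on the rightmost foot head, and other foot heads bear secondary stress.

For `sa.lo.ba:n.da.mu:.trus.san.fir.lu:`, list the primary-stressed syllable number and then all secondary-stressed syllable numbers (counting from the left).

primary 9, secondary 2, 3, 5, 8

Weights: 1 sa L, 2 lo L, 3 ba:n H, 4 da L, 5 mu: H, 6 trus L, 7 san L, 8 fir L, 9 lu: H.
Parse right to left (heavy = foot alone; LL = one foot; stranded L unfooted): (sa.ˈlo) (ˈba:n) da (ˈmu:) trus (san.ˈfir) (ˈlu:).
Foot heads: 2, 3, 5, 8, 9.
Primary stress on the rightmost head = syllable 9.
Secondary stress on 2, 3, 5, 8: sa.ˌlo.ˌba:n.da.ˌmu:.trus.san.ˌfir.ˈlu:.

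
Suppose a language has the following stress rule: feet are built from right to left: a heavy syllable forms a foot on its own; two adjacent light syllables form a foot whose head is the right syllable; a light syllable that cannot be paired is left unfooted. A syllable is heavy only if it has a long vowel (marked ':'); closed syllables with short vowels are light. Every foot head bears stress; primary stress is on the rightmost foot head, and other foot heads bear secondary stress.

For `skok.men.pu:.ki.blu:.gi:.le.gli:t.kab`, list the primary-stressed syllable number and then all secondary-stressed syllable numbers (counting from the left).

primary 8, secondary 2, 3, 5, 6

Weights: 1 skok L, 2 men L, 3 pu: H, 4 ki L, 5 blu: H, 6 gi: H, 7 le L, 8 gli:t H, 9 kab L.
Parse right to left (heavy = foot alone; LL = one foot; stranded L unfooted): (skok.ˈmen) (ˈpu:) ki (ˈblu:) (ˈgi:) le (ˈgli:t) kab.
Foot heads: 2, 3, 5, 6, 8.
Primary stress on the rightmost head = syllable 8.
Secondary stress on 2, 3, 5, 6: skok.ˌmen.ˌpu:.ki.ˌblu:.ˌgi:.le.ˈgli:t.kab.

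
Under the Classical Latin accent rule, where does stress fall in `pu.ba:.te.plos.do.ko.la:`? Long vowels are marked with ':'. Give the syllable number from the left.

5

Classical Latin: stress the penult if heavy (long vowel or closed), else the antepenult.
Weights: 5 do L, 6 ko L, 7 la: H.
The penult (syllable 6, ko) is light, so stress falls on the antepenult (syllable 5, do).
Stress on syllable 5: pu.ba:.te.plos.ˈdo.ko.la:.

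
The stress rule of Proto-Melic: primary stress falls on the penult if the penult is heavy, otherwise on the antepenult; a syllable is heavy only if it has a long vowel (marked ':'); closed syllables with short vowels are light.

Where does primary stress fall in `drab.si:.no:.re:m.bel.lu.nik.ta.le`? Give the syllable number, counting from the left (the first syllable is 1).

7

Weights: 7 nik L, 8 ta L, 9 le L.
The penult (syllable 8, ta) is light, so stress falls on the antepenult (syllable 7, nik).
Primary stress: syllable 7 → drab.si:.no:.re:m.bel.lu.ˈnik.ta.le.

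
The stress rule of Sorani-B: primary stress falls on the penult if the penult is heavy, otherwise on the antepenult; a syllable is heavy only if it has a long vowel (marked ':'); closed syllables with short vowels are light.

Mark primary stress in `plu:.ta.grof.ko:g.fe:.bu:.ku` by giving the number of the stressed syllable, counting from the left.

6

Weights: 5 fe: H, 6 bu: H, 7 ku L.
The penult (syllable 6, bu:) is heavy, so it takes stress.
Primary stress: syllable 6 → plu:.ta.grof.ko:g.fe:.ˈbu:.ku.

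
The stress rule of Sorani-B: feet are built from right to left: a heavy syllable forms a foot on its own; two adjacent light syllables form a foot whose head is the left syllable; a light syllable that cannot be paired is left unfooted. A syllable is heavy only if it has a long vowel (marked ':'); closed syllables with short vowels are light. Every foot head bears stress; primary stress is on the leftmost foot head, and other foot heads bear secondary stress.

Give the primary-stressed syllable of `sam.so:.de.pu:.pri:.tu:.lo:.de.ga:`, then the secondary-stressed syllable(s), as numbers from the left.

primary 2, secondary 4, 5, 6, 7, 9

Weights: 1 sam L, 2 so: H, 3 de L, 4 pu: H, 5 pri: H, 6 tu: H, 7 lo: H, 8 de L, 9 ga: H.
Parse right to left (heavy = foot alone; LL = one foot; stranded L unfooted): sam (ˈso:) de (ˈpu:) (ˈpri:) (ˈtu:) (ˈlo:) de (ˈga:).
Foot heads: 2, 4, 5, 6, 7, 9.
Primary stress on the leftmost head = syllable 2.
Secondary stress on 4, 5, 6, 7, 9: sam.ˈso:.de.ˌpu:.ˌpri:.ˌtu:.ˌlo:.de.ˌga:.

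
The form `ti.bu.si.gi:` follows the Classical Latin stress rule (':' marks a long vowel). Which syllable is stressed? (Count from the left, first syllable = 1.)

2

Classical Latin: stress the penult if heavy (long vowel or closed), else the antepenult.
Weights: 2 bu L, 3 si L, 4 gi: H.
The penult (syllable 3, si) is light, so stress falls on the antepenult (syllable 2, bu).
Stress on syllable 2: ti.ˈbu.si.gi:.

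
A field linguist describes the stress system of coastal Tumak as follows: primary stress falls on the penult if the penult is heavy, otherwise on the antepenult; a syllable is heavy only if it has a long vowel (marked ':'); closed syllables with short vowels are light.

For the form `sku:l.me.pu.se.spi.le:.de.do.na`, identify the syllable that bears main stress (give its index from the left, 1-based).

Weights: 7 de L, 8 do L, 9 na L.
The penult (syllable 8, do) is light, so stress falls on the antepenult (syllable 7, de).
Primary stress: syllable 7 → sku:l.me.pu.se.spi.le:.ˈde.do.na.

7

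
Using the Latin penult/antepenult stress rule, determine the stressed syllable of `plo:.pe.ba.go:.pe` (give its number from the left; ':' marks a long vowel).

Classical Latin: stress the penult if heavy (long vowel or closed), else the antepenult.
Weights: 3 ba L, 4 go: H, 5 pe L.
The penult (syllable 4, go:) is heavy, so it takes stress.
Stress on syllable 4: plo:.pe.ba.ˈgo:.pe.

4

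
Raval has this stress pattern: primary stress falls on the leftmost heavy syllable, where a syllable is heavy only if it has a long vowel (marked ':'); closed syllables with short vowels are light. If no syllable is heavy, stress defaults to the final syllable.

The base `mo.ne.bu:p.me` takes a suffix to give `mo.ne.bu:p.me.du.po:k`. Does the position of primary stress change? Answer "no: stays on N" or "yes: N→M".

no: stays on 3

Base `mo.ne.bu:p.me` (4 syllables):
  Weights: 1 mo L, 2 ne L, 3 bu:p H, 4 me L.
  Heavy syllables in the domain: 3. The leftmost is syllable 3 (bu:p).
  → primary stress on syllable 3.
Suffixed `mo.ne.bu:p.me.du.po:k` (6 syllables):
  Weights: 1 mo L, 2 ne L, 3 bu:p H, 4 me L, 5 du L, 6 po:k H.
  Heavy syllables in the domain: 3, 6. The leftmost is syllable 3 (bu:p).
  → primary stress on syllable 3.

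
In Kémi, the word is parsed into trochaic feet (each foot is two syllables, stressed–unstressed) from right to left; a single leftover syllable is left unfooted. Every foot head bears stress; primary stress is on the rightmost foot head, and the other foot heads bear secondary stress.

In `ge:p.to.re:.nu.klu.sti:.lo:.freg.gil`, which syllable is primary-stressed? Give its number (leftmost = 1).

8

Parse right to left into trochaic (ˈσσ) feet: ge:p (ˈto.re:) (ˈnu.klu) (ˈsti:.lo:) (ˈfreg.gil). Syllable 1 is left unfooted.
Foot heads (stressed positions): 2, 4, 6, 8.
End Rule Rightmost: primary stress on the rightmost head = syllable 8.
Primary stress: syllable 8 → ge:p.to.re:.nu.klu.sti:.lo:.ˈfreg.gil.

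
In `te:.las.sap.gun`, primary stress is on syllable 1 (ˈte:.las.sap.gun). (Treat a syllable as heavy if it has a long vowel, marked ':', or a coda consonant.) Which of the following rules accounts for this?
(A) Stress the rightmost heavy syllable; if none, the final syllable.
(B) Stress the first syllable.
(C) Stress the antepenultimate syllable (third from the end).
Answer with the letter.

Rule A → syllable 4 (observed: 1).
Rule B → syllable 1 ✓.
Rule C → syllable 2 (observed: 1).

B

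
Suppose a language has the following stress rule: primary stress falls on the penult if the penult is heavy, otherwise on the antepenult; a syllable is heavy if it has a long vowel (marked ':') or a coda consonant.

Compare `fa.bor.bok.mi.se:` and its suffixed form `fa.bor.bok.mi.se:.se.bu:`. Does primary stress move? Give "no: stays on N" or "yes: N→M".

yes: 3→5

Base `fa.bor.bok.mi.se:` (5 syllables):
  Weights: 3 bok H, 4 mi L, 5 se: H.
  The penult (syllable 4, mi) is light, so stress falls on the antepenult (syllable 3, bok).
  → primary stress on syllable 3.
Suffixed `fa.bor.bok.mi.se:.se.bu:` (7 syllables):
  Weights: 5 se: H, 6 se L, 7 bu: H.
  The penult (syllable 6, se) is light, so stress falls on the antepenult (syllable 5, se:).
  → primary stress on syllable 5.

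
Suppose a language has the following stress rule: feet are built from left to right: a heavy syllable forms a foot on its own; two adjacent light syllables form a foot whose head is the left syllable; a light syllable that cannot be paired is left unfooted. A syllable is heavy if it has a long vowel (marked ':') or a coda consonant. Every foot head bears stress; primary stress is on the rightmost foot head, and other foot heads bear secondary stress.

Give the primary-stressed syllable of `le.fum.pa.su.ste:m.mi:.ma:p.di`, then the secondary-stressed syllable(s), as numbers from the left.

Weights: 1 le L, 2 fum H, 3 pa L, 4 su L, 5 ste:m H, 6 mi: H, 7 ma:p H, 8 di L.
Parse left to right (heavy = foot alone; LL = one foot; stranded L unfooted): le (ˈfum) (ˈpa.su) (ˈste:m) (ˈmi:) (ˈma:p) di.
Foot heads: 2, 3, 5, 6, 7.
Primary stress on the rightmost head = syllable 7.
Secondary stress on 2, 3, 5, 6: le.ˌfum.ˌpa.su.ˌste:m.ˌmi:.ˈma:p.di.

primary 7, secondary 2, 3, 5, 6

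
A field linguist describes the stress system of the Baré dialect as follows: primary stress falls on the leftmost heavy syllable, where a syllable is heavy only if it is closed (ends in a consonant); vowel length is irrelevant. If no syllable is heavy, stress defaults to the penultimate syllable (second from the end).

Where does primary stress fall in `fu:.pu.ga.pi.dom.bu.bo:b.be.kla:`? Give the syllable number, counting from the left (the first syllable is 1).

5

Weights: 1 fu: L, 2 pu L, 3 ga L, 4 pi L, 5 dom H, 6 bu L, 7 bo:b H, 8 be L, 9 kla: L.
Heavy syllables in the domain: 5, 7. The leftmost is syllable 5 (dom).
Primary stress: syllable 5 → fu:.pu.ga.pi.ˈdom.bu.bo:b.be.kla:.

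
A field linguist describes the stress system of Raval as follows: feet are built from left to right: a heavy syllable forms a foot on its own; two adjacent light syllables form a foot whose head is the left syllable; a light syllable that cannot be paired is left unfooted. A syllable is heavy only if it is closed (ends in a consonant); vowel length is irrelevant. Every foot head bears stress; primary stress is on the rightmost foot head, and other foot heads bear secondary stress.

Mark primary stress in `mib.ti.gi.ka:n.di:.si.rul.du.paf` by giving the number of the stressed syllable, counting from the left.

Weights: 1 mib H, 2 ti L, 3 gi L, 4 ka:n H, 5 di: L, 6 si L, 7 rul H, 8 du L, 9 paf H.
Parse left to right (heavy = foot alone; LL = one foot; stranded L unfooted): (ˈmib) (ˈti.gi) (ˈka:n) (ˈdi:.si) (ˈrul) du (ˈpaf).
Foot heads: 1, 2, 4, 5, 7, 9.
Primary stress on the rightmost head = syllable 9.
Primary stress: syllable 9 → mib.ti.gi.ka:n.di:.si.rul.du.ˈpaf.

9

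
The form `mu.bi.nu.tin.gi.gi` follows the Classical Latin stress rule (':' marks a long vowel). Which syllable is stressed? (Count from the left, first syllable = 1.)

Classical Latin: stress the penult if heavy (long vowel or closed), else the antepenult.
Weights: 4 tin H, 5 gi L, 6 gi L.
The penult (syllable 5, gi) is light, so stress falls on the antepenult (syllable 4, tin).
Stress on syllable 4: mu.bi.nu.ˈtin.gi.gi.

4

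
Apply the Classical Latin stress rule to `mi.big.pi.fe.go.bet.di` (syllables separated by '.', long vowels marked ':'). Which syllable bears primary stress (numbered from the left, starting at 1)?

Classical Latin: stress the penult if heavy (long vowel or closed), else the antepenult.
Weights: 5 go L, 6 bet H, 7 di L.
The penult (syllable 6, bet) is heavy, so it takes stress.
Stress on syllable 6: mi.big.pi.fe.go.ˈbet.di.

6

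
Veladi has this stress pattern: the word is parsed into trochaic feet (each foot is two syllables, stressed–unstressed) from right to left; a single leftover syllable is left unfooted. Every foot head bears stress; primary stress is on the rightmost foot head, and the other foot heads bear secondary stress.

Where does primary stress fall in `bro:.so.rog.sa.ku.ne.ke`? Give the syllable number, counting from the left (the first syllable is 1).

Parse right to left into trochaic (ˈσσ) feet: bro: (ˈso.rog) (ˈsa.ku) (ˈne.ke). Syllable 1 is left unfooted.
Foot heads (stressed positions): 2, 4, 6.
End Rule Rightmost: primary stress on the rightmost head = syllable 6.
Primary stress: syllable 6 → bro:.so.rog.sa.ku.ˈne.ke.

6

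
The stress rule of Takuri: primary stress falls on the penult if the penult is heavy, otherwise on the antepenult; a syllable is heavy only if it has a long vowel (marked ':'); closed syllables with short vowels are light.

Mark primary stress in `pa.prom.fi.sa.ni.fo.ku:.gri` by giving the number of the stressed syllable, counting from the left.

Weights: 6 fo L, 7 ku: H, 8 gri L.
The penult (syllable 7, ku:) is heavy, so it takes stress.
Primary stress: syllable 7 → pa.prom.fi.sa.ni.fo.ˈku:.gri.

7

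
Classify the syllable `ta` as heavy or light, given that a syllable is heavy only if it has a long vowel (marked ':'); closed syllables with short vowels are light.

light

`ta`: short vowel, open (no coda). Short vowel → light.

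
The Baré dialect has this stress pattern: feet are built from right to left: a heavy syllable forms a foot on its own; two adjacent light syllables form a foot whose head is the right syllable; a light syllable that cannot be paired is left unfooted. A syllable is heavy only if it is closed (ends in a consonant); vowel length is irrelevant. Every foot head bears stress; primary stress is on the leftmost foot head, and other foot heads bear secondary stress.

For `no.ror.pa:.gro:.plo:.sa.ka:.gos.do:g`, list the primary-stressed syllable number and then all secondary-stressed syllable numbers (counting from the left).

Weights: 1 no L, 2 ror H, 3 pa: L, 4 gro: L, 5 plo: L, 6 sa L, 7 ka: L, 8 gos H, 9 do:g H.
Parse right to left (heavy = foot alone; LL = one foot; stranded L unfooted): no (ˈror) pa: (gro:.ˈplo:) (sa.ˈka:) (ˈgos) (ˈdo:g).
Foot heads: 2, 5, 7, 8, 9.
Primary stress on the leftmost head = syllable 2.
Secondary stress on 5, 7, 8, 9: no.ˈror.pa:.gro:.ˌplo:.sa.ˌka:.ˌgos.ˌdo:g.

primary 2, secondary 5, 7, 8, 9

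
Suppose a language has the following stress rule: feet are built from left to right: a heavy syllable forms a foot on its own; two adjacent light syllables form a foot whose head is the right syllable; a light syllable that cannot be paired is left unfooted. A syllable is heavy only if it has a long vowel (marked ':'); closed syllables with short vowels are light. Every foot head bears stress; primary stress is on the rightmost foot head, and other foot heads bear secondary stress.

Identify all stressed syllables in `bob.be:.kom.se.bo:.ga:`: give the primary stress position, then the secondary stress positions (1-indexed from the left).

Weights: 1 bob L, 2 be: H, 3 kom L, 4 se L, 5 bo: H, 6 ga: H.
Parse left to right (heavy = foot alone; LL = one foot; stranded L unfooted): bob (ˈbe:) (kom.ˈse) (ˈbo:) (ˈga:).
Foot heads: 2, 4, 5, 6.
Primary stress on the rightmost head = syllable 6.
Secondary stress on 2, 4, 5: bob.ˌbe:.kom.ˌse.ˌbo:.ˈga:.

primary 6, secondary 2, 4, 5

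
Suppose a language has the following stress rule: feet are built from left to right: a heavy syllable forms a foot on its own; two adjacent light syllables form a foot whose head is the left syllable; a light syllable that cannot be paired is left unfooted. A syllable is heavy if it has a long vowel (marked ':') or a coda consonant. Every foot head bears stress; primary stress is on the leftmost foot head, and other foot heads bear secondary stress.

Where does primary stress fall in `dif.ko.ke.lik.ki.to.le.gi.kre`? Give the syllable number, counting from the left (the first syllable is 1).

1

Weights: 1 dif H, 2 ko L, 3 ke L, 4 lik H, 5 ki L, 6 to L, 7 le L, 8 gi L, 9 kre L.
Parse left to right (heavy = foot alone; LL = one foot; stranded L unfooted): (ˈdif) (ˈko.ke) (ˈlik) (ˈki.to) (ˈle.gi) kre.
Foot heads: 1, 2, 4, 5, 7.
Primary stress on the leftmost head = syllable 1.
Primary stress: syllable 1 → ˈdif.ko.ke.lik.ki.to.le.gi.kre.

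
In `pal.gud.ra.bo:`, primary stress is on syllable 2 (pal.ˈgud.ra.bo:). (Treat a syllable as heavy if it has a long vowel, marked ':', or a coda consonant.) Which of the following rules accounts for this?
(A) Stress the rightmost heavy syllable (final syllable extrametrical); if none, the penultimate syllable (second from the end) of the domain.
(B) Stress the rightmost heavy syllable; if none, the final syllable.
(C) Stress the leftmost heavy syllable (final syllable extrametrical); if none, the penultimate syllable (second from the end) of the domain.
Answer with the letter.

A

Rule A → syllable 2 ✓.
Rule B → syllable 4 (observed: 2).
Rule C → syllable 1 (observed: 2).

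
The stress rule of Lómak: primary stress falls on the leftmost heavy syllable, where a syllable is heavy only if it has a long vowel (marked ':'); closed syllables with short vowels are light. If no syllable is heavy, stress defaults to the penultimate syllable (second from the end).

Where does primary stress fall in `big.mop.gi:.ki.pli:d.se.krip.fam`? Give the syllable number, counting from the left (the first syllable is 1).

Weights: 1 big L, 2 mop L, 3 gi: H, 4 ki L, 5 pli:d H, 6 se L, 7 krip L, 8 fam L.
Heavy syllables in the domain: 3, 5. The leftmost is syllable 3 (gi:).
Primary stress: syllable 3 → big.mop.ˈgi:.ki.pli:d.se.krip.fam.

3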